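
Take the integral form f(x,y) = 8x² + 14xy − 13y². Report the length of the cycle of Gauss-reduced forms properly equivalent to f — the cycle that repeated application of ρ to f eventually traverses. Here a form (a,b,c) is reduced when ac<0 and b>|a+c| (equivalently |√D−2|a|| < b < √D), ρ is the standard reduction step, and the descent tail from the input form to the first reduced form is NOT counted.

D = 612, ⌊√D⌋ = 24
river: ρ → (-13,12,9)
river: ρ → (9,24,-1)
river: ρ → (-1,24,9)
river: ρ → (9,12,-13)
river: ρ → (-13,14,8)
river: ρ → (8,18,-9)
river: ρ → (-9,18,8)
river: ρ → (8,14,-13)
ρ-cycle length = 8 (tail of 0 descent steps not counted)

8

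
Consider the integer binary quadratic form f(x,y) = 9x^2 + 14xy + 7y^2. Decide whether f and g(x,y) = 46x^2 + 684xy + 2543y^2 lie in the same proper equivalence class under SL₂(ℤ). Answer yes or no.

D₁ = -56, D₂ = -56
f: translate: b→-4 (≡14 mod 18), so (9,14,7)→(9,-4,2)
f: flip: (9,-4,2)→(2,4,9)
f: translate: b→0 (≡4 mod 4), so (2,4,9)→(2,0,7)
f: reduced (well bottom): (2,0,7) with a≤c, −a<b≤a
g: translate: b→40 (≡684 mod 92), so (46,684,2543)→(46,40,9)
g: flip: (46,40,9)→(9,-40,46)
g: translate: b→-4 (≡-40 mod 18), so (9,-40,46)→(9,-4,2)
g: flip: (9,-4,2)→(2,4,9)
g: translate: b→0 (≡4 mod 4), so (2,4,9)→(2,0,7)
g: reduced (well bottom): (2,0,7) with a≤c, −a<b≤a
reduced forms (2, 0, 7) vs (2, 0, 7) ⇒ equivalent

yes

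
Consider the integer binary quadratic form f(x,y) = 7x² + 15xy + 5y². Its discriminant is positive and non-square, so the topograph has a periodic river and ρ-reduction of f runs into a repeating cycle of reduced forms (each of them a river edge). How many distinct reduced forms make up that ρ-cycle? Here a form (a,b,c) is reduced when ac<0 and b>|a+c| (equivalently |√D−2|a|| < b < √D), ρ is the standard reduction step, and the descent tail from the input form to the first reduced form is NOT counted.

D = 85, ⌊√D⌋ = 9
descent: ρ → (5,5,-3)  [lands on river]
river: ρ → (-3,7,3)
river: ρ → (3,5,-5)
river: ρ → (-5,5,3)
river: ρ → (3,7,-3)
river: ρ → (-3,5,5)
ρ-cycle length = 6 (tail of 1 descent step not counted)

6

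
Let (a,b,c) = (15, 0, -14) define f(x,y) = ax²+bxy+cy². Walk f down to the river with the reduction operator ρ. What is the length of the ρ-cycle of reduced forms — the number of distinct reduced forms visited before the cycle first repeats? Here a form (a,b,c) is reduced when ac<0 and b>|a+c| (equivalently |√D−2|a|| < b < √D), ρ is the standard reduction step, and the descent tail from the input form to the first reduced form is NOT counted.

D = 840, ⌊√D⌋ = 28
descent: ρ → (-14,28,1)  [lands on river]
river: ρ → (1,28,-14)
ρ-cycle length = 2 (tail of 1 descent step not counted)

2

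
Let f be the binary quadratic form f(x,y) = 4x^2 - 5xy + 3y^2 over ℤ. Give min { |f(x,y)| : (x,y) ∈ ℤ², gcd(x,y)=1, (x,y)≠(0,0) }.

translate: b→3 (≡-5 mod 8), so (4,-5,3)→(4,3,2)
flip: (4,3,2)→(2,-3,4)
translate: b→1 (≡-3 mod 4), so (2,-3,4)→(2,1,3)
reduced (well bottom): (2,1,3) with a≤c, −a<b≤a
well minimum = a = 2

2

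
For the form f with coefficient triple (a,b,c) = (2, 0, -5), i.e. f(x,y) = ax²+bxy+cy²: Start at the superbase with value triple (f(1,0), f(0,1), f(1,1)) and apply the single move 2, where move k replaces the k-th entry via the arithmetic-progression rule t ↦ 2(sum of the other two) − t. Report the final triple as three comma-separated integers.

start (2,-5,-3) = (f(1,0),f(0,1),f(1,1))
replace slot 2: 2·(2+(-3)) − (-5) = 3 → (2,3,-3)

2,3,-3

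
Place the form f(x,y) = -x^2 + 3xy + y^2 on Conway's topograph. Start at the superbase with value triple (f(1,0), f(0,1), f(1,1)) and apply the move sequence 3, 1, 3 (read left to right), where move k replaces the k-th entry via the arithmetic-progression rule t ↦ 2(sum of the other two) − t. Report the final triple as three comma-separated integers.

start (-1,1,3) = (f(1,0),f(0,1),f(1,1))
replace slot 3: 2·((-1)+1) − 3 = -3 → (-1,1,-3)
replace slot 1: 2·(1+(-3)) − (-1) = -3 → (-3,1,-3)
replace slot 3: 2·((-3)+1) − (-3) = -1 → (-3,1,-1)

-3,1,-1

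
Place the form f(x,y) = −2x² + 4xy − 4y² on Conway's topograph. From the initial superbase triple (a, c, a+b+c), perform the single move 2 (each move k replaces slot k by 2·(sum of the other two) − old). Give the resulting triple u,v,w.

start (-2,-4,-2) = (f(1,0),f(0,1),f(1,1))
replace slot 2: 2·((-2)+(-2)) − (-4) = -4 → (-2,-4,-2)

-2,-4,-2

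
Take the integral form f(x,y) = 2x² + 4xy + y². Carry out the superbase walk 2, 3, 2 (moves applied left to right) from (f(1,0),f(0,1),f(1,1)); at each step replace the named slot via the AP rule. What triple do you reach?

start (2,1,7) = (f(1,0),f(0,1),f(1,1))
replace slot 2: 2·(2+7) − 1 = 17 → (2,17,7)
replace slot 3: 2·(2+17) − 7 = 31 → (2,17,31)
replace slot 2: 2·(2+31) − 17 = 49 → (2,49,31)

2,49,31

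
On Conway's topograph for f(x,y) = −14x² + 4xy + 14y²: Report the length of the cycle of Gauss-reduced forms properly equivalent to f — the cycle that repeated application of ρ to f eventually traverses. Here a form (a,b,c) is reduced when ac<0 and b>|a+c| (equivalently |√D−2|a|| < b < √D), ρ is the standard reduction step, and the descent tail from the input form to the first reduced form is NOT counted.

D = 800, ⌊√D⌋ = 28
river: ρ → (14,24,-4)
river: ρ → (-4,24,14)
river: ρ → (14,4,-14)
river: ρ → (-14,24,4)
river: ρ → (4,24,-14)
river: ρ → (-14,4,14)
ρ-cycle length = 6 (tail of 0 descent steps not counted)

6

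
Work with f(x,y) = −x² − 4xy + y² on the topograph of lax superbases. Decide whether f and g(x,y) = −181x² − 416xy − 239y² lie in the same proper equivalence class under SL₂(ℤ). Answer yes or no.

D₁ = 20, D₂ = 20
river cycle of f (length 2): (1, 4, -1), (-1, 4, 1)
river cycle of g (length 2): (1, 4, -1), (-1, 4, 1)
cycles coincide ⇒ equivalent

yes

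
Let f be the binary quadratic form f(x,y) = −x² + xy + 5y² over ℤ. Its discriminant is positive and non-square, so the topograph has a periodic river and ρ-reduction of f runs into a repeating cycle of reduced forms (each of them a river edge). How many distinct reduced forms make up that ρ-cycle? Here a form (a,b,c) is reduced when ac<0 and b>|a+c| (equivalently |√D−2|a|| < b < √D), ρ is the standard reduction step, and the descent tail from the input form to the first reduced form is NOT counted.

D = 21, ⌊√D⌋ = 4
descent: ρ → (5,-1,-1)
descent: ρ → (-1,3,3)  [lands on river]
river: ρ → (3,3,-1)
ρ-cycle length = 2 (tail of 2 descent steps not counted)

2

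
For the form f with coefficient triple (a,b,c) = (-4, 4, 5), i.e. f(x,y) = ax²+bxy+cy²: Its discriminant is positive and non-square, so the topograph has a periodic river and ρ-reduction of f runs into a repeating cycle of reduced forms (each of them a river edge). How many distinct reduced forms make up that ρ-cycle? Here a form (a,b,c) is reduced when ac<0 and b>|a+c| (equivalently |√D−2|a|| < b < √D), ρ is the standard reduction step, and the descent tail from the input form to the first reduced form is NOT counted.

D = 96, ⌊√D⌋ = 9
river: ρ → (5,6,-3)
river: ρ → (-3,6,5)
river: ρ → (5,4,-4)
river: ρ → (-4,4,5)
ρ-cycle length = 4 (tail of 0 descent steps not counted)

4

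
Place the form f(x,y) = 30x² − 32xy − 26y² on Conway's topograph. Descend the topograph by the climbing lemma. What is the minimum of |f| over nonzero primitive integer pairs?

descent: ρ → (-26,32,30)  [lands on river]
river: ρ → (30,28,-28)
river: ρ → (-28,28,30)
river: ρ → (30,32,-26)
river: ρ → (-26,20,36)
river: ρ → (36,52,-10)
river: ρ → (-10,48,46)
river: ρ → (46,44,-12)
river: ρ → (-12,52,30)
river: ρ → (30,8,-34)
river: ρ → (-34,60,4)
river: ρ → (4,60,-34)
river: ρ → (-34,8,30)
river: ρ → (30,52,-12)
river: ρ → (-12,44,46)
river: ρ → (46,48,-10)
river: ρ → (-10,52,36)
river: ρ → (36,20,-26)
closes: descent 1, river 18
min |a| on river = 4

4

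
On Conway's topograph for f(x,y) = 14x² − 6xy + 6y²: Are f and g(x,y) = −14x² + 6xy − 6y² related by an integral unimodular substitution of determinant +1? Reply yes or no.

D₁ = -300, D₂ = -300
f: flip: (14,-6,6)→(6,6,14)
f: reduced (well bottom): (6,6,14) with a≤c, −a<b≤a
g is negative-definite; reduce −g:
−g: flip: (14,-6,6)→(6,6,14)
−g: reduced (well bottom): (6,6,14) with a≤c, −a<b≤a
flip sign back: reduced form of g is (-6,-6,-14)
reduced forms (6, 6, 14) vs (-6, -6, -14) ⇒ inequivalent

no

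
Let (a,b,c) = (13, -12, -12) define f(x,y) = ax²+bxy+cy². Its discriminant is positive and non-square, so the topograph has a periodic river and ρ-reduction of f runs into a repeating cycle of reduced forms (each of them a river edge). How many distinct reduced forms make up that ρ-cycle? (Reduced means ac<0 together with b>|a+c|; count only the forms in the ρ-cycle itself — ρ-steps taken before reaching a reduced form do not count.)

D = 768, ⌊√D⌋ = 27
descent: ρ → (-12,12,13)  [lands on river]
river: ρ → (13,14,-11)
river: ρ → (-11,8,16)
river: ρ → (16,24,-3)
river: ρ → (-3,24,16)
river: ρ → (16,8,-11)
river: ρ → (-11,14,13)
river: ρ → (13,12,-12)
ρ-cycle length = 8 (tail of 1 descent step not counted)

8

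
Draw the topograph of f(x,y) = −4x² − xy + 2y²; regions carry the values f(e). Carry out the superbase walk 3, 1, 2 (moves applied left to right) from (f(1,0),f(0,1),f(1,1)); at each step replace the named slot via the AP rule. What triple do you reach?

start (-4,2,-3) = (f(1,0),f(0,1),f(1,1))
replace slot 3: 2·((-4)+2) − (-3) = -1 → (-4,2,-1)
replace slot 1: 2·(2+(-1)) − (-4) = 6 → (6,2,-1)
replace slot 2: 2·(6+(-1)) − 2 = 8 → (6,8,-1)

6,8,-1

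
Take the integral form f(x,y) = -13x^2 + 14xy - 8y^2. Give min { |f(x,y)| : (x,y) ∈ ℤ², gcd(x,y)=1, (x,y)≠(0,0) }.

translate: b→12 (≡-14 mod 26), so (13,-14,8)→(13,12,7)
flip: (13,12,7)→(7,-12,13)
translate: b→2 (≡-12 mod 14), so (7,-12,13)→(7,2,8)
reduced (well bottom): (7,2,8) with a≤c, −a<b≤a
well minimum |f| = |-7| = 7 (negative-definite)

7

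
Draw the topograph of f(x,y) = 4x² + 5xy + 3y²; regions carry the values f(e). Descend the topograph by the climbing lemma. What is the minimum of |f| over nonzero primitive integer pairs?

translate: b→-3 (≡5 mod 8), so (4,5,3)→(4,-3,2)
flip: (4,-3,2)→(2,3,4)
translate: b→-1 (≡3 mod 4), so (2,3,4)→(2,-1,3)
reduced (well bottom): (2,-1,3) with a≤c, −a<b≤a
well minimum = a = 2

2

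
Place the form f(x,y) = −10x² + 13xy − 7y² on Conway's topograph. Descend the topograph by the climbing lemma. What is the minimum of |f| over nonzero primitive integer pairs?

translate: b→7 (≡-13 mod 20), so (10,-13,7)→(10,7,4)
flip: (10,7,4)→(4,-7,10)
translate: b→1 (≡-7 mod 8), so (4,-7,10)→(4,1,7)
reduced (well bottom): (4,1,7) with a≤c, −a<b≤a
well minimum |f| = |-4| = 4 (negative-definite)

4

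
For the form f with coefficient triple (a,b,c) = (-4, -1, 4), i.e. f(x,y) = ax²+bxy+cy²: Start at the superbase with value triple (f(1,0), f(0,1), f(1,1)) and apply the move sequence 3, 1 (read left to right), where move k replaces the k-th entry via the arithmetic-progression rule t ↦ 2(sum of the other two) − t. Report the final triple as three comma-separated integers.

start (-4,4,-1) = (f(1,0),f(0,1),f(1,1))
replace slot 3: 2·((-4)+4) − (-1) = 1 → (-4,4,1)
replace slot 1: 2·(4+1) − (-4) = 14 → (14,4,1)

14,4,1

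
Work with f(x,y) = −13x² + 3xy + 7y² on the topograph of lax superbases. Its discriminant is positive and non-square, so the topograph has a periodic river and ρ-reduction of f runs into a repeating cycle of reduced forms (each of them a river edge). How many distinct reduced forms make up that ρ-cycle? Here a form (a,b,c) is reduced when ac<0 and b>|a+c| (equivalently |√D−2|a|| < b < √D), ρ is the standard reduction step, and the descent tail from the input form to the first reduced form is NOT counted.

D = 373, ⌊√D⌋ = 19
descent: ρ → (7,11,-9)  [lands on river]
river: ρ → (-9,7,9)
river: ρ → (9,11,-7)
river: ρ → (-7,17,3)
river: ρ → (3,19,-1)
river: ρ → (-1,19,3)
river: ρ → (3,17,-7)
river: ρ → (-7,11,9)
river: ρ → (9,7,-9)
river: ρ → (-9,11,7)
river: ρ → (7,17,-3)
river: ρ → (-3,19,1)
river: ρ → (1,19,-3)
river: ρ → (-3,17,7)
ρ-cycle length = 14 (tail of 1 descent step not counted)

14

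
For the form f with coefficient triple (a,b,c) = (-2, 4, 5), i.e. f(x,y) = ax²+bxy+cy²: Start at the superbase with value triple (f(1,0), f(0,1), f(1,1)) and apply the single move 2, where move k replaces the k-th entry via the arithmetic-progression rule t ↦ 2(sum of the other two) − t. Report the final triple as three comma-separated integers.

start (-2,5,7) = (f(1,0),f(0,1),f(1,1))
replace slot 2: 2·((-2)+7) − 5 = 5 → (-2,5,7)

-2,5,7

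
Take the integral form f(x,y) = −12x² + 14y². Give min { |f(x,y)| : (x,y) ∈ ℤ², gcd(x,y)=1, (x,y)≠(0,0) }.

descent: ρ → (14,0,-12)
descent: ρ → (-12,24,2)  [lands on river]
river: ρ → (2,24,-12)
closes: descent 2, river 2
min |a| on river = 2

2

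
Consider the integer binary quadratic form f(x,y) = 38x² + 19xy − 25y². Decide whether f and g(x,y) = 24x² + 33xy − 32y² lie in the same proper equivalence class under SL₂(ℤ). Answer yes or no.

D₁ = 4161, D₂ = 4161
river cycle of f (length 8): (-25, 31, 32), (32, 33, -24), (-24, 63, 2), (2, 61, -55), (-55, 49, 8), (8, 63, -6), (-6, 57, 38), (38, 19, -25)
river cycle of g (length 8): (-32, 31, 25), (25, 19, -38), (-38, 57, 6), (6, 63, -8), (-8, 49, 55), (55, 61, -2), (-2, 63, 24), (24, 33, -32)
cycles differ ⇒ inequivalent

no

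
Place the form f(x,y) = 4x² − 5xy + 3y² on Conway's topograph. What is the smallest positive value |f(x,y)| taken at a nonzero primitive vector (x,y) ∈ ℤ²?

translate: b→3 (≡-5 mod 8), so (4,-5,3)→(4,3,2)
flip: (4,3,2)→(2,-3,4)
translate: b→1 (≡-3 mod 4), so (2,-3,4)→(2,1,3)
reduced (well bottom): (2,1,3) with a≤c, −a<b≤a
well minimum = a = 2

2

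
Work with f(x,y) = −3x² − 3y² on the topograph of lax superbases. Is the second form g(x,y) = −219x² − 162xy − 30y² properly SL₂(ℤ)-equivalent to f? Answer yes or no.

D₁ = -36, D₂ = -36
f is negative-definite; reduce −f:
−f: reduced (well bottom): (3,0,3) with a≤c, −a<b≤a
flip sign back: reduced form of f is (-3,0,-3)
g is negative-definite; reduce −g:
−g: flip: (219,162,30)→(30,-162,219)
−g: translate: b→18 (≡-162 mod 60), so (30,-162,219)→(30,18,3)
−g: flip: (30,18,3)→(3,-18,30)
−g: translate: b→0 (≡-18 mod 6), so (3,-18,30)→(3,0,3)
−g: reduced (well bottom): (3,0,3) with a≤c, −a<b≤a
flip sign back: reduced form of g is (-3,0,-3)
reduced forms (-3, 0, -3) vs (-3, 0, -3) ⇒ equivalent

yes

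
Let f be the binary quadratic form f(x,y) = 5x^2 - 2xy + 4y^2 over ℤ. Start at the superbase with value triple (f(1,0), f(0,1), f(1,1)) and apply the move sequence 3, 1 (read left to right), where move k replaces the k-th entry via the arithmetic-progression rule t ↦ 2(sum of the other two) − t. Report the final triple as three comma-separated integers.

start (5,4,7) = (f(1,0),f(0,1),f(1,1))
replace slot 3: 2·(5+4) − 7 = 11 → (5,4,11)
replace slot 1: 2·(4+11) − 5 = 25 → (25,4,11)

25,4,11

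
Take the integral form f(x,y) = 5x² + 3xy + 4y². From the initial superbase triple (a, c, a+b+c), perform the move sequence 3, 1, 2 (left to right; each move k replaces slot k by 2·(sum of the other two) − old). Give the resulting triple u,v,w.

start (5,4,12) = (f(1,0),f(0,1),f(1,1))
replace slot 3: 2·(5+4) − 12 = 6 → (5,4,6)
replace slot 1: 2·(4+6) − 5 = 15 → (15,4,6)
replace slot 2: 2·(15+6) − 4 = 38 → (15,38,6)

15,38,6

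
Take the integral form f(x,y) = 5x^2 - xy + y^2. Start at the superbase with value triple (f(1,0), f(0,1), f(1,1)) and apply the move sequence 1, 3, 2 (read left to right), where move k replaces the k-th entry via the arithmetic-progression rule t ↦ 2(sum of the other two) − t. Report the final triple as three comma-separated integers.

start (5,1,5) = (f(1,0),f(0,1),f(1,1))
replace slot 1: 2·(1+5) − 5 = 7 → (7,1,5)
replace slot 3: 2·(7+1) − 5 = 11 → (7,1,11)
replace slot 2: 2·(7+11) − 1 = 35 → (7,35,11)

7,35,11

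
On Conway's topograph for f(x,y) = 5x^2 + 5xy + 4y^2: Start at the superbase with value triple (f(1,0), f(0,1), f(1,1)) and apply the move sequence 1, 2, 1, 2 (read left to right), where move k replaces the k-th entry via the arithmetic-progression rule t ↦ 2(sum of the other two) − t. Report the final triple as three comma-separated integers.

start (5,4,14) = (f(1,0),f(0,1),f(1,1))
replace slot 1: 2·(4+14) − 5 = 31 → (31,4,14)
replace slot 2: 2·(31+14) − 4 = 86 → (31,86,14)
replace slot 1: 2·(86+14) − 31 = 169 → (169,86,14)
replace slot 2: 2·(169+14) − 86 = 280 → (169,280,14)

169,280,14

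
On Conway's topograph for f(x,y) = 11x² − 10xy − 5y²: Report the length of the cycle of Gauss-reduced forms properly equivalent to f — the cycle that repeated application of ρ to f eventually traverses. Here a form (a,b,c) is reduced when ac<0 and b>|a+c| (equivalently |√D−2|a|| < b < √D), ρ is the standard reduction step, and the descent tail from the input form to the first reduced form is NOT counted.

D = 320, ⌊√D⌋ = 17
descent: ρ → (-5,10,11)  [lands on river]
river: ρ → (11,12,-4)
river: ρ → (-4,12,11)
river: ρ → (11,10,-5)
ρ-cycle length = 4 (tail of 1 descent step not counted)

4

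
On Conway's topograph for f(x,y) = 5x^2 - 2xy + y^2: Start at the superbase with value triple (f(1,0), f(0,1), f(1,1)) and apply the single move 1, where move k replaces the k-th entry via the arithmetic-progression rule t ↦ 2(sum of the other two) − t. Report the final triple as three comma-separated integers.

start (5,1,4) = (f(1,0),f(0,1),f(1,1))
replace slot 1: 2·(1+4) − 5 = 5 → (5,1,4)

5,1,4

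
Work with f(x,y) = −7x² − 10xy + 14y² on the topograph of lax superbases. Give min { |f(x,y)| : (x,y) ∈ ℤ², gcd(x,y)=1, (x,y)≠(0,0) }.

descent: ρ → (14,10,-7)  [lands on river]
river: ρ → (-7,18,6)
river: ρ → (6,18,-7)
river: ρ → (-7,10,14)
river: ρ → (14,18,-3)
river: ρ → (-3,18,14)
closes: descent 1, river 6
min |a| on river = 3

3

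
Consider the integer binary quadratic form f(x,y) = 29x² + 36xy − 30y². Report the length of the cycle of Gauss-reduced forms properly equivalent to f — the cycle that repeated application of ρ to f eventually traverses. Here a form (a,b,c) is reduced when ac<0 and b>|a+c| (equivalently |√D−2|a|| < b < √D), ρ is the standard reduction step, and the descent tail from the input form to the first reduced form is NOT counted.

D = 4776, ⌊√D⌋ = 69
river: ρ → (-30,24,35)
river: ρ → (35,46,-19)
river: ρ → (-19,68,2)
river: ρ → (2,68,-19)
river: ρ → (-19,46,35)
river: ρ → (35,24,-30)
river: ρ → (-30,36,29)
river: ρ → (29,22,-37)
river: ρ → (-37,52,14)
river: ρ → (14,60,-21)
river: ρ → (-21,66,5)
river: ρ → (5,64,-34)
river: ρ → (-34,4,35)
river: ρ → (35,66,-3)
river: ρ → (-3,66,35)
river: ρ → (35,4,-34)
river: ρ → (-34,64,5)
river: ρ → (5,66,-21)
river: ρ → (-21,60,14)
river: ρ → (14,52,-37)
river: ρ → (-37,22,29)
river: ρ → (29,36,-30)
ρ-cycle length = 22 (tail of 0 descent steps not counted)

22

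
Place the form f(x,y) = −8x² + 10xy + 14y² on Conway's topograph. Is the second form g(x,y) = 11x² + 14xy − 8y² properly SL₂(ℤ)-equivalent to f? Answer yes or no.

D₁ = 548, D₂ = 548
river cycle of f (length 14): (14, 18, -4), (-4, 22, 4), (4, 18, -14), (-14, 10, 8), (8, 22, -2), (-2, 22, 8), (8, 10, -14), (-14, 18, 4), (4, 22, -4), (-4, 18, 14), … (4 more)
river cycle of g (length 18): (-8, 18, 7), (7, 10, -16), (-16, 22, 1), (1, 22, -16), (-16, 10, 7), (7, 18, -8), (-8, 14, 11), (11, 8, -11), (-11, 14, 8), (8, 18, -7), … (8 more)
cycles differ ⇒ inequivalent

no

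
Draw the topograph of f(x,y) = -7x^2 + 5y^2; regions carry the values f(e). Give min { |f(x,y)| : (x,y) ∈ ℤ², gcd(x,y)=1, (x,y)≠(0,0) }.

descent: ρ → (5,10,-2)  [lands on river]
river: ρ → (-2,10,5)
closes: descent 1, river 2
min |a| on river = 2

2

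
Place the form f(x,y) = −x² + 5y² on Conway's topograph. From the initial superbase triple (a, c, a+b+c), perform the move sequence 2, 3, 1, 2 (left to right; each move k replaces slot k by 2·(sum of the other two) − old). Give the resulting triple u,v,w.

start (-1,5,4) = (f(1,0),f(0,1),f(1,1))
replace slot 2: 2·((-1)+4) − 5 = 1 → (-1,1,4)
replace slot 3: 2·((-1)+1) − 4 = -4 → (-1,1,-4)
replace slot 1: 2·(1+(-4)) − (-1) = -5 → (-5,1,-4)
replace slot 2: 2·((-5)+(-4)) − 1 = -19 → (-5,-19,-4)

-5,-19,-4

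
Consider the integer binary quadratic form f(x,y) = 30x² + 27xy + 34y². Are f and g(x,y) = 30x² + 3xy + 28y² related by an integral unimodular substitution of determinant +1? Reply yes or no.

D₁ = -3351, D₂ = -3351
f: reduced (well bottom): (30,27,34) with a≤c, −a<b≤a
g: flip: (30,3,28)→(28,-3,30)
g: reduced (well bottom): (28,-3,30) with a≤c, −a<b≤a
reduced forms (30, 27, 34) vs (28, -3, 30) ⇒ inequivalent

no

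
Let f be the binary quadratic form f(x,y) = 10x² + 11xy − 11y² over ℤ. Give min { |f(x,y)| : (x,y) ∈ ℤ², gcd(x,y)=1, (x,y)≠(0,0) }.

river: ρ → (-11,11,10)
river: ρ → (10,9,-12)
river: ρ → (-12,15,7)
river: ρ → (7,13,-14)
river: ρ → (-14,15,6)
river: ρ → (6,21,-5)
river: ρ → (-5,19,10)
river: ρ → (10,21,-3)
river: ρ → (-3,21,10)
river: ρ → (10,19,-5)
river: ρ → (-5,21,6)
river: ρ → (6,15,-14)
river: ρ → (-14,13,7)
river: ρ → (7,15,-12)
river: ρ → (-12,9,10)
river: ρ → (10,11,-11)
closes: descent 0, river 16
min |a| on river = 3

3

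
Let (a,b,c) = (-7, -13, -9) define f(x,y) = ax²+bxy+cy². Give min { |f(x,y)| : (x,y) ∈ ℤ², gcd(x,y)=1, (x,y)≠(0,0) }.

translate: b→-1 (≡13 mod 14), so (7,13,9)→(7,-1,3)
flip: (7,-1,3)→(3,1,7)
reduced (well bottom): (3,1,7) with a≤c, −a<b≤a
well minimum |f| = |-3| = 3 (negative-definite)

3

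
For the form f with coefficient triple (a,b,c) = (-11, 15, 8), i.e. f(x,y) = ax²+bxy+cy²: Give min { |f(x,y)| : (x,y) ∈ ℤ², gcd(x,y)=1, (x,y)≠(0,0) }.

river: ρ → (8,17,-9)
river: ρ → (-9,19,6)
river: ρ → (6,17,-12)
river: ρ → (-12,7,11)
river: ρ → (11,15,-8)
river: ρ → (-8,17,9)
river: ρ → (9,19,-6)
river: ρ → (-6,17,12)
river: ρ → (12,7,-11)
river: ρ → (-11,15,8)
closes: descent 0, river 10
min |a| on river = 6

6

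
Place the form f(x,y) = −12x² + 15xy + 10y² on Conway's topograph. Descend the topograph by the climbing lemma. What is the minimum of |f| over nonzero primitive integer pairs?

river: ρ → (10,25,-2)
river: ρ → (-2,23,22)
river: ρ → (22,21,-3)
river: ρ → (-3,21,22)
river: ρ → (22,23,-2)
river: ρ → (-2,25,10)
river: ρ → (10,15,-12)
river: ρ → (-12,9,13)
river: ρ → (13,17,-8)
river: ρ → (-8,15,15)
river: ρ → (15,15,-8)
river: ρ → (-8,17,13)
river: ρ → (13,9,-12)
river: ρ → (-12,15,10)
closes: descent 0, river 14
min |a| on river = 2

2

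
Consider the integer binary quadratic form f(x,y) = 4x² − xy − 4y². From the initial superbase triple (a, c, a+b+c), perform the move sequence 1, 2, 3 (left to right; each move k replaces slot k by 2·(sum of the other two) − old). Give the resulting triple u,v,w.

start (4,-4,-1) = (f(1,0),f(0,1),f(1,1))
replace slot 1: 2·((-4)+(-1)) − 4 = -14 → (-14,-4,-1)
replace slot 2: 2·((-14)+(-1)) − (-4) = -26 → (-14,-26,-1)
replace slot 3: 2·((-14)+(-26)) − (-1) = -79 → (-14,-26,-79)

-14,-26,-79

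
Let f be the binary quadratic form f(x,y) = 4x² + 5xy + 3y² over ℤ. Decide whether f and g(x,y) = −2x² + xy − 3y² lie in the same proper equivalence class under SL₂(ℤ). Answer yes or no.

D₁ = -23, D₂ = -23
f: translate: b→-3 (≡5 mod 8), so (4,5,3)→(4,-3,2)
f: flip: (4,-3,2)→(2,3,4)
f: translate: b→-1 (≡3 mod 4), so (2,3,4)→(2,-1,3)
f: reduced (well bottom): (2,-1,3) with a≤c, −a<b≤a
g is negative-definite; reduce −g:
−g: reduced (well bottom): (2,-1,3) with a≤c, −a<b≤a
flip sign back: reduced form of g is (-2,1,-3)
reduced forms (2, -1, 3) vs (-2, 1, -3) ⇒ inequivalent

no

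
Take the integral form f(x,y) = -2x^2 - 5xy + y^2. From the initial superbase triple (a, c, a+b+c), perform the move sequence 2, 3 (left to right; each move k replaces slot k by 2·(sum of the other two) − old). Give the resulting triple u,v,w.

start (-2,1,-6) = (f(1,0),f(0,1),f(1,1))
replace slot 2: 2·((-2)+(-6)) − 1 = -17 → (-2,-17,-6)
replace slot 3: 2·((-2)+(-17)) − (-6) = -32 → (-2,-17,-32)

-2,-17,-32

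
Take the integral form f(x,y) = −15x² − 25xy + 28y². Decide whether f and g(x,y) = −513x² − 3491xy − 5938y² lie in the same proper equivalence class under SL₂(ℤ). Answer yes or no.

D₁ = 2305, D₂ = 2305
river cycle of f (length 10): (28, 25, -15), (-15, 35, 18), (18, 37, -13), (-13, 41, 12), (12, 31, -28), (-28, 25, 15), (15, 35, -18), (-18, 37, 13), (13, 41, -12), (-12, 31, 28)
river cycle of g (length 10): (-12, 31, 28), (28, 25, -15), (-15, 35, 18), (18, 37, -13), (-13, 41, 12), (12, 31, -28), (-28, 25, 15), (15, 35, -18), (-18, 37, 13), (13, 41, -12)
cycles coincide ⇒ equivalent

yes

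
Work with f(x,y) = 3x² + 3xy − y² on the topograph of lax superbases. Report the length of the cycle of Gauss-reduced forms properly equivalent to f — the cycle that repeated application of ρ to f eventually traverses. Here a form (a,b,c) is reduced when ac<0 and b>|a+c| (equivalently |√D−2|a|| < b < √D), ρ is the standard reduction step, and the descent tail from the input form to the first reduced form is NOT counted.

D = 21, ⌊√D⌋ = 4
river: ρ → (-1,3,3)
river: ρ → (3,3,-1)
ρ-cycle length = 2 (tail of 0 descent steps not counted)

2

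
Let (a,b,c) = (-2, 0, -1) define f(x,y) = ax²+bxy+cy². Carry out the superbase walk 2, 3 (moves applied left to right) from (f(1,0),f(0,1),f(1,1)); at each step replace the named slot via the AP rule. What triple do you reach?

start (-2,-1,-3) = (f(1,0),f(0,1),f(1,1))
replace slot 2: 2·((-2)+(-3)) − (-1) = -9 → (-2,-9,-3)
replace slot 3: 2·((-2)+(-9)) − (-3) = -19 → (-2,-9,-19)

-2,-9,-19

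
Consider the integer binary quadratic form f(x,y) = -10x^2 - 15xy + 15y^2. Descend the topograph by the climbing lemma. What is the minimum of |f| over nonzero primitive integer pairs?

descent: ρ → (15,15,-10)  [lands on river]
river: ρ → (-10,25,5)
river: ρ → (5,25,-10)
river: ρ → (-10,15,15)
closes: descent 1, river 4
min |a| on river = 5

5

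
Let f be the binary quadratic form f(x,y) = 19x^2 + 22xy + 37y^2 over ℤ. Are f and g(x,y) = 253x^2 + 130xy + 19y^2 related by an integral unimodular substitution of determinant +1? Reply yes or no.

D₁ = -2328, D₂ = -2328
f: translate: b→-16 (≡22 mod 38), so (19,22,37)→(19,-16,34)
f: reduced (well bottom): (19,-16,34) with a≤c, −a<b≤a
g: flip: (253,130,19)→(19,-130,253)
g: translate: b→-16 (≡-130 mod 38), so (19,-130,253)→(19,-16,34)
g: reduced (well bottom): (19,-16,34) with a≤c, −a<b≤a
reduced forms (19, -16, 34) vs (19, -16, 34) ⇒ equivalent

yes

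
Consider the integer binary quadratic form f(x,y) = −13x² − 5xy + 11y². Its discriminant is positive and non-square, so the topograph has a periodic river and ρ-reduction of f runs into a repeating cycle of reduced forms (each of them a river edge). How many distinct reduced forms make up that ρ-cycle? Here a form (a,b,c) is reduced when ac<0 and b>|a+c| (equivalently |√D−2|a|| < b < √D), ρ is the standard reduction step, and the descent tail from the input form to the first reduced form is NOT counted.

D = 597, ⌊√D⌋ = 24
descent: ρ → (11,5,-13)  [lands on river]
river: ρ → (-13,21,3)
river: ρ → (3,21,-13)
river: ρ → (-13,5,11)
river: ρ → (11,17,-7)
river: ρ → (-7,11,17)
river: ρ → (17,23,-1)
river: ρ → (-1,23,17)
river: ρ → (17,11,-7)
river: ρ → (-7,17,11)
ρ-cycle length = 10 (tail of 1 descent step not counted)

10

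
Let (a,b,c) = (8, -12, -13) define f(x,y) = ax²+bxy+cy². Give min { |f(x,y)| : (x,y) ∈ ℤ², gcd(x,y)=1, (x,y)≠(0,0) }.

descent: ρ → (-13,12,8)  [lands on river]
river: ρ → (8,20,-5)
river: ρ → (-5,20,8)
river: ρ → (8,12,-13)
river: ρ → (-13,14,7)
river: ρ → (7,14,-13)
closes: descent 1, river 6
min |a| on river = 5

5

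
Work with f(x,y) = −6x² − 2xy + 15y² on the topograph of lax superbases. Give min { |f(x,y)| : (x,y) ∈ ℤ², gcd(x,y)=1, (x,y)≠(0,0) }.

descent: ρ → (15,2,-6)
descent: ρ → (-6,10,11)  [lands on river]
river: ρ → (11,12,-5)
river: ρ → (-5,18,2)
river: ρ → (2,18,-5)
river: ρ → (-5,12,11)
river: ρ → (11,10,-6)
river: ρ → (-6,14,7)
river: ρ → (7,14,-6)
closes: descent 2, river 8
min |a| on river = 2

2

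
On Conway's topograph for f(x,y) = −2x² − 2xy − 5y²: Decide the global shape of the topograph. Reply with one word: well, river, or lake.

D = b²−4ac = (-2)² − 4·(-2)·(-5) = -36
D < 0 ⇒ definite ⇒ every region one sign ⇒ single well

well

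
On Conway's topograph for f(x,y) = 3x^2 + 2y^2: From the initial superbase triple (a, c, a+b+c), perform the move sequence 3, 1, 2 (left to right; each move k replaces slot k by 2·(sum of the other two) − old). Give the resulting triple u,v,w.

start (3,2,5) = (f(1,0),f(0,1),f(1,1))
replace slot 3: 2·(3+2) − 5 = 5 → (3,2,5)
replace slot 1: 2·(2+5) − 3 = 11 → (11,2,5)
replace slot 2: 2·(11+5) − 2 = 30 → (11,30,5)

11,30,5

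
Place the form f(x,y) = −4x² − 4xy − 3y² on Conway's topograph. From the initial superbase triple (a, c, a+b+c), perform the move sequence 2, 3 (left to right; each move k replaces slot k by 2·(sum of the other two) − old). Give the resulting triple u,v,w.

start (-4,-3,-11) = (f(1,0),f(0,1),f(1,1))
replace slot 2: 2·((-4)+(-11)) − (-3) = -27 → (-4,-27,-11)
replace slot 3: 2·((-4)+(-27)) − (-11) = -51 → (-4,-27,-51)

-4,-27,-51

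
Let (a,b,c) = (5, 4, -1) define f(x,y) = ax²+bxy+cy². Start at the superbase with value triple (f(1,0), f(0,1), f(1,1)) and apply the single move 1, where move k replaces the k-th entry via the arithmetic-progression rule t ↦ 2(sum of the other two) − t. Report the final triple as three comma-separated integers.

start (5,-1,8) = (f(1,0),f(0,1),f(1,1))
replace slot 1: 2·((-1)+8) − 5 = 9 → (9,-1,8)

9,-1,8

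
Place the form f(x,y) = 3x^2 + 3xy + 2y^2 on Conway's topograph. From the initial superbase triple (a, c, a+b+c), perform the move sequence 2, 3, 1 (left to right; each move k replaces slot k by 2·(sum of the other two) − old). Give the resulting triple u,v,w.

start (3,2,8) = (f(1,0),f(0,1),f(1,1))
replace slot 2: 2·(3+8) − 2 = 20 → (3,20,8)
replace slot 3: 2·(3+20) − 8 = 38 → (3,20,38)
replace slot 1: 2·(20+38) − 3 = 113 → (113,20,38)

113,20,38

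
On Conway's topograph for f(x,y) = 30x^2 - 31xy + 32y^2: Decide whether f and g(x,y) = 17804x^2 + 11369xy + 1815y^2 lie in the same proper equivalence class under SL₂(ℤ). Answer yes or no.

D₁ = -2879, D₂ = -2879
f: translate: b→29 (≡-31 mod 60), so (30,-31,32)→(30,29,31)
f: reduced (well bottom): (30,29,31) with a≤c, −a<b≤a
g: flip: (17804,11369,1815)→(1815,-11369,17804)
g: translate: b→-479 (≡-11369 mod 3630), so (1815,-11369,17804)→(1815,-479,32)
g: flip: (1815,-479,32)→(32,479,1815)
g: translate: b→31 (≡479 mod 64), so (32,479,1815)→(32,31,30)
g: flip: (32,31,30)→(30,-31,32)
g: translate: b→29 (≡-31 mod 60), so (30,-31,32)→(30,29,31)
g: reduced (well bottom): (30,29,31) with a≤c, −a<b≤a
reduced forms (30, 29, 31) vs (30, 29, 31) ⇒ equivalent

yes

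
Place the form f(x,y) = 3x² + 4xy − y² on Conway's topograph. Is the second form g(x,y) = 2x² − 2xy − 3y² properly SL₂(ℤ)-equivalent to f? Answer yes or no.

D₁ = 28, D₂ = 28
river cycle of f (length 4): (-1, 4, 3), (3, 2, -2), (-2, 2, 3), (3, 4, -1)
river cycle of g (length 4): (-3, 2, 2), (2, 2, -3), (-3, 4, 1), (1, 4, -3)
cycles differ ⇒ inequivalent

no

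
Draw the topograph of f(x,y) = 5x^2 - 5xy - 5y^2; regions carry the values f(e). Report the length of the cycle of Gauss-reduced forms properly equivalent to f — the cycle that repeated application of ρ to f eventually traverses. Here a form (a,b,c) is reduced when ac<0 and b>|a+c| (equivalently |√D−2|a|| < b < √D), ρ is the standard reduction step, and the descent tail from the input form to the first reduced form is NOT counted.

D = 125, ⌊√D⌋ = 11
descent: ρ → (-5,5,5)  [lands on river]
river: ρ → (5,5,-5)
ρ-cycle length = 2 (tail of 1 descent step not counted)

2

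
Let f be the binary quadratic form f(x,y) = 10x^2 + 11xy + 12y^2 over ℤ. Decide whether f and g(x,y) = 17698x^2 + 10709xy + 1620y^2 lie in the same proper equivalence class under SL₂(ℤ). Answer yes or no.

D₁ = -359, D₂ = -359
f: translate: b→-9 (≡11 mod 20), so (10,11,12)→(10,-9,11)
f: reduced (well bottom): (10,-9,11) with a≤c, −a<b≤a
g: flip: (17698,10709,1620)→(1620,-10709,17698)
g: translate: b→-989 (≡-10709 mod 3240), so (1620,-10709,17698)→(1620,-989,151)
g: flip: (1620,-989,151)→(151,989,1620)
g: translate: b→83 (≡989 mod 302), so (151,989,1620)→(151,83,12)
g: flip: (151,83,12)→(12,-83,151)
g: translate: b→-11 (≡-83 mod 24), so (12,-83,151)→(12,-11,10)
g: flip: (12,-11,10)→(10,11,12)
g: translate: b→-9 (≡11 mod 20), so (10,11,12)→(10,-9,11)
g: reduced (well bottom): (10,-9,11) with a≤c, −a<b≤a
reduced forms (10, -9, 11) vs (10, -9, 11) ⇒ equivalent

yes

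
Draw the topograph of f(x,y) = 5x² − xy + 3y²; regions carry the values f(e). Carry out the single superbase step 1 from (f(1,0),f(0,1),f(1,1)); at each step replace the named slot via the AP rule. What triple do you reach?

start (5,3,7) = (f(1,0),f(0,1),f(1,1))
replace slot 1: 2·(3+7) − 5 = 15 → (15,3,7)

15,3,7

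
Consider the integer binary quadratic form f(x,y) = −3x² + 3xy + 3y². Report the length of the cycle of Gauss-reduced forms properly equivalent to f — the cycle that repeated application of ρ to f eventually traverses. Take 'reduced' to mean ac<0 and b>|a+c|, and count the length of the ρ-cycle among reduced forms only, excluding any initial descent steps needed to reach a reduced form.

D = 45, ⌊√D⌋ = 6
river: ρ → (3,3,-3)
river: ρ → (-3,3,3)
ρ-cycle length = 2 (tail of 0 descent steps not counted)

2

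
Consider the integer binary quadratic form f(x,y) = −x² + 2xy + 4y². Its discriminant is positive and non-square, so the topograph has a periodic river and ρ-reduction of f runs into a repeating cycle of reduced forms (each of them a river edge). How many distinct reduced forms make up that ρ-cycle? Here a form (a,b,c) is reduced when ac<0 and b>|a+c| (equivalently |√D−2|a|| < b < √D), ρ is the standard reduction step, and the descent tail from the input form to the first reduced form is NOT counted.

D = 20, ⌊√D⌋ = 4
descent: ρ → (4,-2,-1)
descent: ρ → (-1,4,1)  [lands on river]
river: ρ → (1,4,-1)
ρ-cycle length = 2 (tail of 2 descent steps not counted)

2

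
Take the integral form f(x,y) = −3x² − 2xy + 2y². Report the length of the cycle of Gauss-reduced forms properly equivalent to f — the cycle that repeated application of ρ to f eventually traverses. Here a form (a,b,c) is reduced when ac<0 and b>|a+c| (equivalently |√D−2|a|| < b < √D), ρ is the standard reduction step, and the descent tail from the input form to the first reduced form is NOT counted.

D = 28, ⌊√D⌋ = 5
descent: ρ → (2,2,-3)  [lands on river]
river: ρ → (-3,4,1)
river: ρ → (1,4,-3)
river: ρ → (-3,2,2)
ρ-cycle length = 4 (tail of 1 descent step not counted)

4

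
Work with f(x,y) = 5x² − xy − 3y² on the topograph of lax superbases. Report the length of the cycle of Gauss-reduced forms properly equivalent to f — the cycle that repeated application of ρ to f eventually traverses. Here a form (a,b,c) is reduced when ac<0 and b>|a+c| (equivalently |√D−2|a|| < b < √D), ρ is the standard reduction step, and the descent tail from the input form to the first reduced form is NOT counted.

D = 61, ⌊√D⌋ = 7
descent: ρ → (-3,7,1)  [lands on river]
river: ρ → (1,7,-3)
river: ρ → (-3,5,3)
river: ρ → (3,7,-1)
river: ρ → (-1,7,3)
river: ρ → (3,5,-3)
ρ-cycle length = 6 (tail of 1 descent step not counted)

6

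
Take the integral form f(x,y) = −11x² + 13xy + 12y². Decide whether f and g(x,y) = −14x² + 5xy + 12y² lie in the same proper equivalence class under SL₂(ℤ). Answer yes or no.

D₁ = 697, D₂ = 697
river cycle of f (length 18): (12, 11, -12), (-12, 13, 11), (11, 9, -14), (-14, 19, 6), (6, 17, -17), (-17, 17, 6), (6, 19, -14), (-14, 9, 11), (11, 13, -12), (-12, 11, 12), … (8 more)
river cycle of g (length 10): (12, 19, -7), (-7, 23, 6), (6, 25, -3), (-3, 23, 14), (14, 5, -12), (-12, 19, 7), (7, 23, -6), (-6, 25, 3), (3, 23, -14), (-14, 5, 12)
cycles differ ⇒ inequivalent

no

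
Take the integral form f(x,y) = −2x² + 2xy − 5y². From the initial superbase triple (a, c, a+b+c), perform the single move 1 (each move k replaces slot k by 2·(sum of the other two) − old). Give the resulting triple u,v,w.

start (-2,-5,-5) = (f(1,0),f(0,1),f(1,1))
replace slot 1: 2·((-5)+(-5)) − (-2) = -18 → (-18,-5,-5)

-18,-5,-5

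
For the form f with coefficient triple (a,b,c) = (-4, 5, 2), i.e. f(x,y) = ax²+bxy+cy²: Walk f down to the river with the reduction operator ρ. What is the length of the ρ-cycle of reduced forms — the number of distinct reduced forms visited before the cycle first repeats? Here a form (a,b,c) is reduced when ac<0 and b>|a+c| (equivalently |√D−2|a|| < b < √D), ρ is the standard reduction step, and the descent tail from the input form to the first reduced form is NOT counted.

D = 57, ⌊√D⌋ = 7
river: ρ → (2,7,-1)
river: ρ → (-1,7,2)
river: ρ → (2,5,-4)
river: ρ → (-4,3,3)
river: ρ → (3,3,-4)
river: ρ → (-4,5,2)
ρ-cycle length = 6 (tail of 0 descent steps not counted)

6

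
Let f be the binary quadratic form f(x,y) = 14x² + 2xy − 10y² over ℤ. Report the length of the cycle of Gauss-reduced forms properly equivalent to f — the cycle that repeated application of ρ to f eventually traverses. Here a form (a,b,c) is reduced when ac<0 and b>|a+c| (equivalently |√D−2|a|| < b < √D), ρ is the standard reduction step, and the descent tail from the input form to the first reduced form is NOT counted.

D = 564, ⌊√D⌋ = 23
descent: ρ → (-10,18,6)  [lands on river]
river: ρ → (6,18,-10)
river: ρ → (-10,22,2)
river: ρ → (2,22,-10)
ρ-cycle length = 4 (tail of 1 descent step not counted)

4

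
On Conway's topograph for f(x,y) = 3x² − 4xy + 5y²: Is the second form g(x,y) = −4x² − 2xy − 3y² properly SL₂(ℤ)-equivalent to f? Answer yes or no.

D₁ = -44, D₂ = -44
f: translate: b→2 (≡-4 mod 6), so (3,-4,5)→(3,2,4)
f: reduced (well bottom): (3,2,4) with a≤c, −a<b≤a
g is negative-definite; reduce −g:
−g: flip: (4,2,3)→(3,-2,4)
−g: reduced (well bottom): (3,-2,4) with a≤c, −a<b≤a
flip sign back: reduced form of g is (-3,2,-4)
reduced forms (3, 2, 4) vs (-3, 2, -4) ⇒ inequivalent

no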